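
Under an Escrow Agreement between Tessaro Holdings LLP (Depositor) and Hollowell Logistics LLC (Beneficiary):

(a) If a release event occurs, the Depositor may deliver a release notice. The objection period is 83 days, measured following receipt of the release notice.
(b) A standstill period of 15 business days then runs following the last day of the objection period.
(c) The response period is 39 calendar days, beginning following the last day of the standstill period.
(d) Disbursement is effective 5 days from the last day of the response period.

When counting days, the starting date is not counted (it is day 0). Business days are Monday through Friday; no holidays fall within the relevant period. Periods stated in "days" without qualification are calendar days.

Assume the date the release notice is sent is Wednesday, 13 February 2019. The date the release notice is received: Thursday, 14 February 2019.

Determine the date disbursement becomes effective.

12 July 2019

The last day of the objection period: 14 February 2019 + 83 days = 8 May 2019.
From Wednesday, 8 May 2019, 15 business days (May 9, May 10, May 13, May 14, …, May 27, May 28, May 29, skipping weekends) brings us to Wednesday, 29 May 2019, which is the last day of the standstill period.
Adding 39 calendar days to 29 May 2019 gives 7 July 2019, which is the last day of the response period.
The date disbursement becomes effective: 5 calendar days after 7 July 2019 is 12 July 2019.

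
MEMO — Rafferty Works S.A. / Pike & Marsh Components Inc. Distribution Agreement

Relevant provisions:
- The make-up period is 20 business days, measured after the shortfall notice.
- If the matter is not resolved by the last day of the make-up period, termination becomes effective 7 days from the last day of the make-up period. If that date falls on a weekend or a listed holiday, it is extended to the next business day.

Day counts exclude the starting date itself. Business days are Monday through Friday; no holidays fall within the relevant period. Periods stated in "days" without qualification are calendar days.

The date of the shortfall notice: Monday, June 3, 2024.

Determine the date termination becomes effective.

The last day of the make-up period: 20 business days after Monday, June 3, 2024, skipping weekends — Jun 4, Jun 5, Jun 6, Jun 7, …, Jun 27, Jun 28, Jul 1 — lands on Monday, July 1, 2024.
The date termination becomes effective: July 1, 2024 + 7 days = July 8, 2024. July 8, 2024 is a Monday, so no roll-forward applies.

July 8, 2024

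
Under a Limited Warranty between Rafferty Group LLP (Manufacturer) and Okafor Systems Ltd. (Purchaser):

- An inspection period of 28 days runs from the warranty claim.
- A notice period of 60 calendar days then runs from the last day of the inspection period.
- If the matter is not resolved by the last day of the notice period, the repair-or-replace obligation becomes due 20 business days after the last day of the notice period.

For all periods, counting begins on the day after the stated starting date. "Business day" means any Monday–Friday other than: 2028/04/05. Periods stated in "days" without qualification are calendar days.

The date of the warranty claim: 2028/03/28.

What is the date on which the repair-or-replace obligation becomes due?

The last day of the inspection period: 2028/03/28 + 28 days = 2028/04/25.
The last day of the notice period: 2028/04/25 + 60 days = 2028/06/24.
The date on which the repair-or-replace obligation becomes due: counting 20 business days from Saturday, 2028/06/24 (Jun 26, Jun 27, Jun 28, Jun 29, …, Jul 19, Jul 20, Jul 21, skipping weekends) reaches Friday, 2028/07/21.

2028/07/21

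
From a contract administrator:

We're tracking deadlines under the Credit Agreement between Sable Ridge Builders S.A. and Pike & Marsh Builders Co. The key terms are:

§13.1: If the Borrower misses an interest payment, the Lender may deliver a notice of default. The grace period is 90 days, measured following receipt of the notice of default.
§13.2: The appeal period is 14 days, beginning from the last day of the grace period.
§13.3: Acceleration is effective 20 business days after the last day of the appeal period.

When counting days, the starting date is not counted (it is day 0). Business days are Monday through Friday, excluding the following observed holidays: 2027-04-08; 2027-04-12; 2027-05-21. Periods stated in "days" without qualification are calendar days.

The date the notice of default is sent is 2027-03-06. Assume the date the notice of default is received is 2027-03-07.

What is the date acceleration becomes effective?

2027-07-16

The last day of the grace period: 2027-03-07 + 90 days = 2027-06-05.
Adding 14 calendar days to 2027-06-05 gives 2027-06-19, which is the last day of the appeal period.
The date acceleration becomes effective: counting 20 business days from Saturday, 2027-06-19 (Jun 21, Jun 22, Jun 23, Jun 24, …, Jul 14, Jul 15, Jul 16, skipping weekends) reaches Friday, 2027-07-16.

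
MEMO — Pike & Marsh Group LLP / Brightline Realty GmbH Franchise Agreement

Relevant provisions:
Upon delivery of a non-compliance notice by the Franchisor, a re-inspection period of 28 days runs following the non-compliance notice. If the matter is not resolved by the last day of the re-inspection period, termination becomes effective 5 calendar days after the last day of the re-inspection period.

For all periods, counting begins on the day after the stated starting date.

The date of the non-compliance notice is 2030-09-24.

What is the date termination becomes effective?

2030-10-27

The last day of the re-inspection period: 2030-09-24 + 28 days = 2030-10-22.
Adding 5 calendar days to 2030-10-22 gives 2030-10-27, which is the date termination becomes effective.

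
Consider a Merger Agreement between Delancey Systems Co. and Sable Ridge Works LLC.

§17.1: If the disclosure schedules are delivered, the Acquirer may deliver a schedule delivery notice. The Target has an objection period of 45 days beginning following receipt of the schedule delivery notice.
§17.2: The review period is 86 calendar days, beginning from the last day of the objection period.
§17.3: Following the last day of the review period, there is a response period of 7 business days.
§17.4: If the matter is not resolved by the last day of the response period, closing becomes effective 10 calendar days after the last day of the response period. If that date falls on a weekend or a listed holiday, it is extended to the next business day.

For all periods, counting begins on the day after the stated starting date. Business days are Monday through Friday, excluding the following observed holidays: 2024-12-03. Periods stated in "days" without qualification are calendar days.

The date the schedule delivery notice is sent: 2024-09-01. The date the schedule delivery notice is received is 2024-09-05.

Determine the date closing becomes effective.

The last day of the objection period: 2024-09-05 + 45 days = 2024-10-20.
The last day of the review period: 86 calendar days after 2024-10-20 is 2025-01-14.
The last day of the response period: 7 business days after Tuesday, 2025-01-14, skipping weekends — Jan 15, Jan 16, Jan 17, Jan 20, Jan 21, Jan 22, Jan 23 — lands on Thursday, 2025-01-23.
Adding 10 calendar days to 2025-01-23 gives 2025-02-02, which is the date closing becomes effective. That falls on a Sunday, so it rolls to the next business day, Monday, 2025-02-03.

2025-02-03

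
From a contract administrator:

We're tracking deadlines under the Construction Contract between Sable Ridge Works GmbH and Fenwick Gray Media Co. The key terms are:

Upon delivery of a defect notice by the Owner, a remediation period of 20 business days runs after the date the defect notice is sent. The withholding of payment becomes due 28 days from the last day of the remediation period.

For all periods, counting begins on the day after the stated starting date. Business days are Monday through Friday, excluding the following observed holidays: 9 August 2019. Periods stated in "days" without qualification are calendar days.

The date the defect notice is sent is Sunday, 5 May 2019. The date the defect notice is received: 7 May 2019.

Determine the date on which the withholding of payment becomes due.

The last day of the remediation period: 20 business days after Sunday, 5 May 2019, skipping weekends — May 6, May 7, May 8, May 9, …, May 29, May 30, May 31 — lands on Friday, 31 May 2019.
The date on which the withholding of payment becomes due: 28 calendar days after 31 May 2019 is 28 June 2019.

28 June 2019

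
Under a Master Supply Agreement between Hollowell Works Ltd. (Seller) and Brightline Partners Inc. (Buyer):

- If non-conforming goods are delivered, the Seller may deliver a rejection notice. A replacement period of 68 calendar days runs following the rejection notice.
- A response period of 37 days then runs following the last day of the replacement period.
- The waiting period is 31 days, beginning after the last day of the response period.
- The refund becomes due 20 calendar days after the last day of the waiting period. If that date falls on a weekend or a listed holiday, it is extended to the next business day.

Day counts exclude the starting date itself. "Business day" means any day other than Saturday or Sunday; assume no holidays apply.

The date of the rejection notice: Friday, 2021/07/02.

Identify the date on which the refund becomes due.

Adding 68 calendar days to 2021/07/02 gives 2021/09/08, which is the last day of the replacement period.
The last day of the response period: 2021/09/08 + 37 days = 2021/10/15.
Adding 31 calendar days to 2021/10/15 gives 2021/11/15, which is the last day of the waiting period.
The date on which the refund becomes due: 2021/11/15 + 20 days = 2021/12/05. That falls on a Sunday, so it rolls to the next business day, Monday, 2021/12/06.

2021/12/06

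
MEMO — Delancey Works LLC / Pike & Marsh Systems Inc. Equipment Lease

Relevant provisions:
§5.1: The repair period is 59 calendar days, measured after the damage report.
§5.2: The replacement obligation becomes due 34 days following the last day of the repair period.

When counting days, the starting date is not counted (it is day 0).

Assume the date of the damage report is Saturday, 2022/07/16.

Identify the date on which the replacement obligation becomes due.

Adding 59 calendar days to 2022/07/16 gives 2022/09/13, which is the last day of the repair period.
The date on which the replacement obligation becomes due: 34 calendar days after 2022/09/13 is 2022/10/17.

2022/10/17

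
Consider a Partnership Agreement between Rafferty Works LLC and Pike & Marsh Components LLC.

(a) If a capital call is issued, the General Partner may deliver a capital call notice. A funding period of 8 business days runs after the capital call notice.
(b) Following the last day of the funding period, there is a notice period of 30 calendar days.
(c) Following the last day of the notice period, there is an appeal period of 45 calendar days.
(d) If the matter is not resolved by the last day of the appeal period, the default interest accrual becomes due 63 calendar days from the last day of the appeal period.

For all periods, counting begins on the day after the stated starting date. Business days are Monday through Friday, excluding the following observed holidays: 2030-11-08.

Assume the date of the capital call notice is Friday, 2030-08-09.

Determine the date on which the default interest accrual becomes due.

From Friday, 2030-08-09, 8 business days (Aug 12, Aug 13, Aug 14, Aug 15, Aug 16, Aug 19, Aug 20, Aug 21, skipping weekends) brings us to Wednesday, 2030-08-21, which is the last day of the funding period.
The last day of the notice period: 2030-08-21 + 30 days = 2030-09-20.
The last day of the appeal period: 2030-09-20 + 45 days = 2030-11-04.
The date on which the default interest accrual becomes due: 2030-11-04 + 63 days = 2031-01-06.

2031-01-06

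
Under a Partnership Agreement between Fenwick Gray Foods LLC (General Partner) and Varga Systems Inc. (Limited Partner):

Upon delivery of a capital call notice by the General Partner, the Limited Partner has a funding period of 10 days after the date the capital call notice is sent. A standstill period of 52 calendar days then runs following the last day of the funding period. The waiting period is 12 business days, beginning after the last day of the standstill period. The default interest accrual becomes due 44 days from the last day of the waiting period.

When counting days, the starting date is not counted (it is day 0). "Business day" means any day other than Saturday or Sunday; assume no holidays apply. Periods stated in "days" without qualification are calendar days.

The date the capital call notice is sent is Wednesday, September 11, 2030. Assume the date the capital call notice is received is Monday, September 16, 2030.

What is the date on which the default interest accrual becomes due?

The last day of the funding period: 10 calendar days after September 11, 2030 is September 21, 2030.
The last day of the standstill period: September 21, 2030 + 52 days = November 12, 2030.
From Tuesday, November 12, 2030, 12 business days (Nov 13, Nov 14, Nov 15, Nov 18, …, Nov 26, Nov 27, Nov 28, skipping weekends) brings us to Thursday, November 28, 2030, which is the last day of the waiting period.
The date on which the default interest accrual becomes due: November 28, 2030 + 44 days = January 11, 2031.

January 11, 2031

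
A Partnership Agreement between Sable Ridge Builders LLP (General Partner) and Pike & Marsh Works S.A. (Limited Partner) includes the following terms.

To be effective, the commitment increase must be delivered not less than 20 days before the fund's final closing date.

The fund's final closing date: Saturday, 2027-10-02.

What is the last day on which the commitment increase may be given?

2027-09-12

2027-10-02 minus 20 days is 2027-09-12.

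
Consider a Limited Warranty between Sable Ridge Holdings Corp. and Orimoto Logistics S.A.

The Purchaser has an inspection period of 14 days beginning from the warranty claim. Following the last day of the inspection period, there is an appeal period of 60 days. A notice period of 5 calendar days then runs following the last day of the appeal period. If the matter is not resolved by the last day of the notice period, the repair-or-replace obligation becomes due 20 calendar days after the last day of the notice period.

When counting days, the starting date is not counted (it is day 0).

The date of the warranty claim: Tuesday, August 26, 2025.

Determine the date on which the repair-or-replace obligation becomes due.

December 3, 2025

Adding 14 calendar days to August 26, 2025 gives September 9, 2025, which is the last day of the inspection period.
The last day of the appeal period: September 9, 2025 + 60 days = November 8, 2025.
Adding 5 calendar days to November 8, 2025 gives November 13, 2025, which is the last day of the notice period.
The date on which the repair-or-replace obligation becomes due: 20 calendar days after November 13, 2025 is December 3, 2025.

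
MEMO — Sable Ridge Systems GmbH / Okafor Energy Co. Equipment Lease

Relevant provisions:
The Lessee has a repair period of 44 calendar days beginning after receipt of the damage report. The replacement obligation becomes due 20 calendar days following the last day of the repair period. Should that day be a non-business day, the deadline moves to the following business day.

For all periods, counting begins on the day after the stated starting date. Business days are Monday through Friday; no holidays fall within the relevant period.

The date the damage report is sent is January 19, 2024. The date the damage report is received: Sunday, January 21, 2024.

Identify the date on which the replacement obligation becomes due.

Adding 44 calendar days to January 21, 2024 gives March 5, 2024, which is the last day of the repair period.
The date on which the replacement obligation becomes due: March 5, 2024 + 20 days = March 25, 2024. March 25, 2024 is a Monday, so no roll-forward applies.

March 25, 2024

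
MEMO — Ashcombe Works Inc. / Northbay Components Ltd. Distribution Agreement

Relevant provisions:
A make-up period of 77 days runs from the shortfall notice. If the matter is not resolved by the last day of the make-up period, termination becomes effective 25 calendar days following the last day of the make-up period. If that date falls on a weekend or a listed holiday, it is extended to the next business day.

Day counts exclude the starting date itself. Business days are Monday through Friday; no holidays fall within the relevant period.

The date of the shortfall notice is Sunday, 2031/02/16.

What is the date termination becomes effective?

The last day of the make-up period: 77 calendar days after 2031/02/16 is 2031/05/04.
The date termination becomes effective: 2031/05/04 + 25 days = 2031/05/29. 2031/05/29 is a Thursday, so no roll-forward applies.

2031/05/29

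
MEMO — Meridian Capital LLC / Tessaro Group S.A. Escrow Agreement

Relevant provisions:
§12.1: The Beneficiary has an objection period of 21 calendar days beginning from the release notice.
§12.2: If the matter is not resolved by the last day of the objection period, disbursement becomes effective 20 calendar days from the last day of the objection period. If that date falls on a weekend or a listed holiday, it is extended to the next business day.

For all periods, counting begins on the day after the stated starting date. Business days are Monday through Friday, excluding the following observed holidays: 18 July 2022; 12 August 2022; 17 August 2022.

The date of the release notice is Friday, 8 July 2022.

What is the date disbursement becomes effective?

The last day of the objection period: 8 July 2022 + 21 days = 29 July 2022.
The date disbursement becomes effective: 20 calendar days after 29 July 2022 is 18 August 2022. 18 August 2022 is a Thursday and is not a listed holiday, so no roll-forward applies.

18 August 2022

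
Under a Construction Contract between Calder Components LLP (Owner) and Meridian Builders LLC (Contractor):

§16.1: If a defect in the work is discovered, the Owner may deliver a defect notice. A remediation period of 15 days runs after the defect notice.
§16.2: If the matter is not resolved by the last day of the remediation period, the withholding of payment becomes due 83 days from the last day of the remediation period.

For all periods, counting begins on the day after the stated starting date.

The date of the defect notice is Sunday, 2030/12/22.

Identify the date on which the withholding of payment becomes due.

Adding 15 calendar days to 2030/12/22 gives 2031/01/06, which is the last day of the remediation period.
Adding 83 calendar days to 2031/01/06 gives 2031/03/30, which is the date on which the withholding of payment becomes due.

2031/03/30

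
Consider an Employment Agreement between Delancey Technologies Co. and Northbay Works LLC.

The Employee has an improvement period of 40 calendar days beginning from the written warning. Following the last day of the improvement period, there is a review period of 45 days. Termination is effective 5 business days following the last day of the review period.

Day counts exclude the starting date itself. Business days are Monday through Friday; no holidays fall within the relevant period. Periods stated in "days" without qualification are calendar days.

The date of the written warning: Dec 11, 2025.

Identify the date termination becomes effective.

Adding 40 calendar days to Dec 11, 2025 gives Jan 20, 2026, which is the last day of the improvement period.
The last day of the review period: 45 calendar days after Jan 20, 2026 is Mar 6, 2026.
From Friday, Mar 6, 2026, 5 business days (Mar 9, Mar 10, Mar 11, Mar 12, Mar 13, skipping weekends) brings us to Friday, Mar 13, 2026, which is the date termination becomes effective.

Mar 13, 2026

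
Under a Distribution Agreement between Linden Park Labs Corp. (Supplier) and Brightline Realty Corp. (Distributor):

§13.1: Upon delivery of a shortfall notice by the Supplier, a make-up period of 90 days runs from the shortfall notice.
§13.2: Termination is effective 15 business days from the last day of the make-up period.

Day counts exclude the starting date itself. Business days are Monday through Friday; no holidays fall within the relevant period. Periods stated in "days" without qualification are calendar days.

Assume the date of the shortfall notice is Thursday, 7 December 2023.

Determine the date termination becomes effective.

27 March 2024

Adding 90 calendar days to 7 December 2023 gives 6 March 2024, which is the last day of the make-up period.
The date termination becomes effective: counting 15 business days from Wednesday, 6 March 2024 (Mar 7, Mar 8, Mar 11, Mar 12, …, Mar 25, Mar 26, Mar 27, skipping weekends) reaches Wednesday, 27 March 2024.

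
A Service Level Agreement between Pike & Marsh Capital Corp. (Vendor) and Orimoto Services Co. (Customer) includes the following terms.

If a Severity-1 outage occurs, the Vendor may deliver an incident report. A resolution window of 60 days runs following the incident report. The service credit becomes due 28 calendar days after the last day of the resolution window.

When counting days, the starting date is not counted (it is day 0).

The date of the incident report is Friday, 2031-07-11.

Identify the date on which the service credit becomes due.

2031-10-07

The last day of the resolution window: 2031-07-11 + 60 days = 2031-09-09.
Adding 28 calendar days to 2031-09-09 gives 2031-10-07, which is the date on which the service credit becomes due.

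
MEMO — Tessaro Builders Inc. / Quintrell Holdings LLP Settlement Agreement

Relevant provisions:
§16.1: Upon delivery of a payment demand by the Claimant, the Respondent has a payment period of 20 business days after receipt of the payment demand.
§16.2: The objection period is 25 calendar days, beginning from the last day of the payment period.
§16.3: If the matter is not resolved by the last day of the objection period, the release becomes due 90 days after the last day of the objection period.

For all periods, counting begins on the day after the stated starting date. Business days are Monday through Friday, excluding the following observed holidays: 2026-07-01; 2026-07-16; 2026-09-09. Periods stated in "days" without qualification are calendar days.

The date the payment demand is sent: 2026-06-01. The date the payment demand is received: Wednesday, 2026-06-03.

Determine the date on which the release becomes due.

From Wednesday, 2026-06-03, 20 business days (Jun 4, Jun 5, Jun 8, Jun 9, …, Jun 29, Jun 30, Jul 2, skipping weekends and the listed holiday on Jul 1) brings us to Thursday, 2026-07-02, which is the last day of the payment period.
Adding 25 calendar days to 2026-07-02 gives 2026-07-27, which is the last day of the objection period.
Adding 90 calendar days to 2026-07-27 gives 2026-10-25, which is the date on which the release becomes due.

2026-10-25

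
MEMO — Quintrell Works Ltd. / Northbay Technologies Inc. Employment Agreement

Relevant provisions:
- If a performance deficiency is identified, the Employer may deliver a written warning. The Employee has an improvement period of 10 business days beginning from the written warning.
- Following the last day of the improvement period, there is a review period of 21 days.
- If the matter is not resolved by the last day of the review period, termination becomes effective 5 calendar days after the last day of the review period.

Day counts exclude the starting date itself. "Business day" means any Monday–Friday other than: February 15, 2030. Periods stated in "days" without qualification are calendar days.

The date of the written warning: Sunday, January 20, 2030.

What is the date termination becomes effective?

The last day of the improvement period: 10 business days after Sunday, January 20, 2030, skipping weekends — Jan 21, Jan 22, Jan 23, Jan 24, Jan 25, Jan 28, Jan 29, Jan 30, Jan 31, Feb 1 — lands on Friday, February 1, 2030.
The last day of the review period: February 1, 2030 + 21 days = February 22, 2030.
The date termination becomes effective: 5 calendar days after February 22, 2030 is February 27, 2030.

February 27, 2030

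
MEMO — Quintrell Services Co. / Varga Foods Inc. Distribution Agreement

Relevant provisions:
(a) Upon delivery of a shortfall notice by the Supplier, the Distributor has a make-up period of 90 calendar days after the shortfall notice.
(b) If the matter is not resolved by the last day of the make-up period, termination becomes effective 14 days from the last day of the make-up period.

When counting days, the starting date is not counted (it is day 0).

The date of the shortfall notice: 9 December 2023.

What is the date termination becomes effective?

22 March 2024

The last day of the make-up period: 9 December 2023 + 90 days = 8 March 2024.
The date termination becomes effective: 14 calendar days after 8 March 2024 is 22 March 2024.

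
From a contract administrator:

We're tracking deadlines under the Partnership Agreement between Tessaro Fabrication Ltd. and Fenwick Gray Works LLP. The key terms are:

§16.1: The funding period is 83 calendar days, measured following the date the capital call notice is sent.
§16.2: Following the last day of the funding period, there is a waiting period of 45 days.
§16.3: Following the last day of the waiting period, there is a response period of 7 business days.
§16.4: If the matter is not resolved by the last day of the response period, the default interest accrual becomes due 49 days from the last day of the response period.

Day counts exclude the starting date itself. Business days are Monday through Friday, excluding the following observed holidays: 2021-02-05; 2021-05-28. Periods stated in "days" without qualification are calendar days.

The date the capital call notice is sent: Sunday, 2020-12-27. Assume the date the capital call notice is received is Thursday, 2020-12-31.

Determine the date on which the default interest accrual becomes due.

The last day of the funding period: 83 calendar days after 2020-12-27 is 2021-03-20.
The last day of the waiting period: 45 calendar days after 2021-03-20 is 2021-05-04.
The last day of the response period: 7 business days after Tuesday, 2021-05-04, skipping weekends — May 5, May 6, May 7, May 10, May 11, May 12, May 13 — lands on Thursday, 2021-05-13.
The date on which the default interest accrual becomes due: 49 calendar days after 2021-05-13 is 2021-07-01.

2021-07-01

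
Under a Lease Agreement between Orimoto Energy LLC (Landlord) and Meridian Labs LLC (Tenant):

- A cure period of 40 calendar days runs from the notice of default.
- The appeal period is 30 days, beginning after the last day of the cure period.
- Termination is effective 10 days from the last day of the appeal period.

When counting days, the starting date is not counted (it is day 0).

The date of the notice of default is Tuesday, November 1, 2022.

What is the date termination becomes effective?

Adding 40 calendar days to November 1, 2022 gives December 11, 2022, which is the last day of the cure period.
The last day of the appeal period: December 11, 2022 + 30 days = January 10, 2023.
The date termination becomes effective: January 10, 2023 + 10 days = January 20, 2023.

January 20, 2023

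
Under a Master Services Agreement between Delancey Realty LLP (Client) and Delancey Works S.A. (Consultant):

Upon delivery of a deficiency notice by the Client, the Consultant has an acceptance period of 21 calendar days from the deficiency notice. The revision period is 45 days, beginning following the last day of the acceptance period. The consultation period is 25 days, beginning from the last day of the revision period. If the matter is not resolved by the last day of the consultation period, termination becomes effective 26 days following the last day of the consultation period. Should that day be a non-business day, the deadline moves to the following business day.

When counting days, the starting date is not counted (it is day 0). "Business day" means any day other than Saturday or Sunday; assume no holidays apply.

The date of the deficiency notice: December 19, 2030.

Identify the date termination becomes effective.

The last day of the acceptance period: 21 calendar days after December 19, 2030 is January 9, 2031.
Adding 45 calendar days to January 9, 2031 gives February 23, 2031, which is the last day of the revision period.
Adding 25 calendar days to February 23, 2031 gives March 20, 2031, which is the last day of the consultation period.
Adding 26 calendar days to March 20, 2031 gives April 15, 2031, which is the date termination becomes effective. April 15, 2031 is a Tuesday, so no roll-forward applies.

April 15, 2031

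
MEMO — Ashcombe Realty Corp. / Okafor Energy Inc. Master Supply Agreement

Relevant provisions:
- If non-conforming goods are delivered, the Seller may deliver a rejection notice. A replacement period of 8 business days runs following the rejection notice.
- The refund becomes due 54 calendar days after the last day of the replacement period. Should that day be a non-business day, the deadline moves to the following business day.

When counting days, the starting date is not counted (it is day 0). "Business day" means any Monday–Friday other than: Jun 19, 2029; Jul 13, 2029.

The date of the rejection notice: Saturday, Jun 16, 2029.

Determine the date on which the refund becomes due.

The last day of the replacement period: counting 8 business days from Saturday, Jun 16, 2029 (Jun 18, Jun 20, Jun 21, Jun 22, Jun 25, Jun 26, Jun 27, Jun 28, skipping weekends and the listed holiday on Jun 19) reaches Thursday, Jun 28, 2029.
The date on which the refund becomes due: 54 calendar days after Jun 28, 2029 is Aug 21, 2029. Aug 21, 2029 is a Tuesday and is not a listed holiday, so no roll-forward applies.

Aug 21, 2029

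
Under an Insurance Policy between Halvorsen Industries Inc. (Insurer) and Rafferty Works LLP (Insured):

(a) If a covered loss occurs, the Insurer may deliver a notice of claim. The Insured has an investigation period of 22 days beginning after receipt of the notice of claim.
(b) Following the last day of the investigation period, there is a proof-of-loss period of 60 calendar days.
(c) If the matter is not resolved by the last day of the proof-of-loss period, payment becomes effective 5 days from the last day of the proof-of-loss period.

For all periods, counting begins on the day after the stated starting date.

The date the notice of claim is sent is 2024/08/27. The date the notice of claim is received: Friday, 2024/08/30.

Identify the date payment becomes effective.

2024/11/25

The last day of the investigation period: 2024/08/30 + 22 days = 2024/09/21.
The last day of the proof-of-loss period: 2024/09/21 + 60 days = 2024/11/20.
Adding 5 calendar days to 2024/11/20 gives 2024/11/25, which is the date payment becomes effective.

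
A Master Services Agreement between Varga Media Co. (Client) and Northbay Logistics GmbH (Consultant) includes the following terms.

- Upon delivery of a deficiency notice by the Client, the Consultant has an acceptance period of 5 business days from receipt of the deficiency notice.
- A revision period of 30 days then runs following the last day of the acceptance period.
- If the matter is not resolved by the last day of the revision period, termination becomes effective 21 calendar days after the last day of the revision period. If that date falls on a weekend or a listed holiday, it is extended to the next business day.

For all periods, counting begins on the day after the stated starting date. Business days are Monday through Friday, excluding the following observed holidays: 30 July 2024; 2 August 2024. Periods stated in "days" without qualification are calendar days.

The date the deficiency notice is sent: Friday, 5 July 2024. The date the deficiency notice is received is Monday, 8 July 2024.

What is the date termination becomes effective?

The last day of the acceptance period: counting 5 business days from Monday, 8 July 2024 (Jul 9, Jul 10, Jul 11, Jul 12, Jul 15, skipping weekends) reaches Monday, 15 July 2024.
Adding 30 calendar days to 15 July 2024 gives 14 August 2024, which is the last day of the revision period.
The date termination becomes effective: 21 calendar days after 14 August 2024 is 4 September 2024. 4 September 2024 is a Wednesday and is not a listed holiday, so no roll-forward applies.

4 September 2024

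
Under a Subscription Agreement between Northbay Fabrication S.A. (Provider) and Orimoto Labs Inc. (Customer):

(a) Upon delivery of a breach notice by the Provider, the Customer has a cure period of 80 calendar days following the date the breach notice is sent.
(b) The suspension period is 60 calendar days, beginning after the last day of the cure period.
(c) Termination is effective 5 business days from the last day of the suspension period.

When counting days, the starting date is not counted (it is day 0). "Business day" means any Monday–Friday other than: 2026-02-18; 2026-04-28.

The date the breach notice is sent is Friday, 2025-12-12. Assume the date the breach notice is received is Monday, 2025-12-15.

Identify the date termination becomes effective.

2026-05-08

The last day of the cure period: 80 calendar days after 2025-12-12 is 2026-03-02.
The last day of the suspension period: 60 calendar days after 2026-03-02 is 2026-05-01.
The date termination becomes effective: 5 business days after Friday, 2026-05-01, skipping weekends — May 4, May 5, May 6, May 7, May 8 — lands on Friday, 2026-05-08.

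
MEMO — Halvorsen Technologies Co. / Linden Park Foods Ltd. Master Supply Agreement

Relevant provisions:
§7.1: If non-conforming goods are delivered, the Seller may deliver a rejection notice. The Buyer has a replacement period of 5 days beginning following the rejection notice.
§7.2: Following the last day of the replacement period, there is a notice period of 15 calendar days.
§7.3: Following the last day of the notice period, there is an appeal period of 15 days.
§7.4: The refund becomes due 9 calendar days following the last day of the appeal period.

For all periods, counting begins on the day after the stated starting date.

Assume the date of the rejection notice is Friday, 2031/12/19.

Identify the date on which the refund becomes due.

2032/02/01

The last day of the replacement period: 5 calendar days after 2031/12/19 is 2031/12/24.
Adding 15 calendar days to 2031/12/24 gives 2032/01/08, which is the last day of the notice period.
The last day of the appeal period: 15 calendar days after 2032/01/08 is 2032/01/23.
The date on which the refund becomes due: 2032/01/23 + 9 days = 2032/02/01.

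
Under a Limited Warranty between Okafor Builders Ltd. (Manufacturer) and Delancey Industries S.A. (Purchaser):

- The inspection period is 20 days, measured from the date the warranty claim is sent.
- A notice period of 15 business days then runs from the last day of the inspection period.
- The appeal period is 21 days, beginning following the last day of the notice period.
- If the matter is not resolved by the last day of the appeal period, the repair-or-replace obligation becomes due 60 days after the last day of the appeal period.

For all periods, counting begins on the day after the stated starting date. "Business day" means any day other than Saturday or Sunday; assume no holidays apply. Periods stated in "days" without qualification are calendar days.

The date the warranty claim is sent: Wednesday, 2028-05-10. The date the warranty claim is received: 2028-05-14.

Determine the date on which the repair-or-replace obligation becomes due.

2028-09-09

The last day of the inspection period: 20 calendar days after 2028-05-10 is 2028-05-30.
The last day of the notice period: counting 15 business days from Tuesday, 2028-05-30 (May 31, Jun 1, Jun 2, Jun 5, …, Jun 16, Jun 19, Jun 20, skipping weekends) reaches Tuesday, 2028-06-20.
The last day of the appeal period: 21 calendar days after 2028-06-20 is 2028-07-11.
The date on which the repair-or-replace obligation becomes due: 2028-07-11 + 60 days = 2028-09-09.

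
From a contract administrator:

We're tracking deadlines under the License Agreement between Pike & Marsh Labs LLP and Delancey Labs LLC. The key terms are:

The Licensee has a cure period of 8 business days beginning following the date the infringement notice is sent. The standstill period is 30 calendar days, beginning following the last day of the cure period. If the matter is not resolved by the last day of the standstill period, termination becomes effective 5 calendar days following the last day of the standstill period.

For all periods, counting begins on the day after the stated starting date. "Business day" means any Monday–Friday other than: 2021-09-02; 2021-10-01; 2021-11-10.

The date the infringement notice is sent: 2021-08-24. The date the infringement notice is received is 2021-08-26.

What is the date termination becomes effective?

2021-10-11

The last day of the cure period: 8 business days after Tuesday, 2021-08-24, skipping weekends and the listed holiday on Sep 2 — Aug 25, Aug 26, Aug 27, Aug 30, Aug 31, Sep 1, Sep 3, Sep 6 — lands on Monday, 2021-09-06.
The last day of the standstill period: 2021-09-06 + 30 days = 2021-10-06.
The date termination becomes effective: 5 calendar days after 2021-10-06 is 2021-10-11.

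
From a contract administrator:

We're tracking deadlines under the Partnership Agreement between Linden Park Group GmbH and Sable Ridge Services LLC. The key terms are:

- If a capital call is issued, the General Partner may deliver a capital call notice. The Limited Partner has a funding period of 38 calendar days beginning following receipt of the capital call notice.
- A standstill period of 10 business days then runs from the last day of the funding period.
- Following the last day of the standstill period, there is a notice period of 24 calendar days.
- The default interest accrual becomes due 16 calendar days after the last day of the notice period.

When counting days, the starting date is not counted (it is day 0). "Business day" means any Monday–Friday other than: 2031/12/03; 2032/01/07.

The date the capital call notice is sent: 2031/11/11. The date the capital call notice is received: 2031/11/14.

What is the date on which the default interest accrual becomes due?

2032/02/14

The last day of the funding period: 2031/11/14 + 38 days = 2031/12/22.
The last day of the standstill period: 10 business days after Monday, 2031/12/22, skipping weekends — Dec 23, Dec 24, Dec 25, Dec 26, Dec 29, Dec 30, Dec 31, Jan 1, Jan 2, Jan 5 — lands on Monday, 2032/01/05.
The last day of the notice period: 24 calendar days after 2032/01/05 is 2032/01/29.
The date on which the default interest accrual becomes due: 16 calendar days after 2032/01/29 is 2032/02/14.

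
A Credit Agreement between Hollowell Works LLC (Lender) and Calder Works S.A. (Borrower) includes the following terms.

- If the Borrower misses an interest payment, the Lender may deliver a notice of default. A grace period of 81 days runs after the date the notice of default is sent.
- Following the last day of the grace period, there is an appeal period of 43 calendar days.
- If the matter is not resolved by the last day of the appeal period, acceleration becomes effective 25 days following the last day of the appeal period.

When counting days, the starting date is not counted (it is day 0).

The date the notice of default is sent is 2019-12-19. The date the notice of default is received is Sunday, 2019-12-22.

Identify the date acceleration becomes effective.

2020-05-16

The last day of the grace period: 81 calendar days after 2019-12-19 is 2020-03-09.
The last day of the appeal period: 2020-03-09 + 43 days = 2020-04-21.
The date acceleration becomes effective: 2020-04-21 + 25 days = 2020-05-16.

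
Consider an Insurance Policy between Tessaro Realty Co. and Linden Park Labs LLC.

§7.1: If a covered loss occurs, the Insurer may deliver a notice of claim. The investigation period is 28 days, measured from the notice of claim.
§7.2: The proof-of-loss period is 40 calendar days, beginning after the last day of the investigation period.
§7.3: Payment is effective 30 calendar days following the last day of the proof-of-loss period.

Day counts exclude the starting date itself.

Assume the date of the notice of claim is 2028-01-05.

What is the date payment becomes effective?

The last day of the investigation period: 2028-01-05 + 28 days = 2028-02-02.
The last day of the proof-of-loss period: 40 calendar days after 2028-02-02 is 2028-03-13.
Adding 30 calendar days to 2028-03-13 gives 2028-04-12, which is the date payment becomes effective.

2028-04-12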